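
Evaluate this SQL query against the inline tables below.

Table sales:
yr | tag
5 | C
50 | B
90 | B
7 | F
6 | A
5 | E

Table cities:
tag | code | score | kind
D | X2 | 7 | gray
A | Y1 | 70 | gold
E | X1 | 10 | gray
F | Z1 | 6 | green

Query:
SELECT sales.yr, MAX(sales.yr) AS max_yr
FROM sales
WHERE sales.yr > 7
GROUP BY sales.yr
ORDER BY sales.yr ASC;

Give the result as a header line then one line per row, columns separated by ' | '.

After WHERE (2 rows):
sales.yr | sales.tag
50 | B
90 | B
After GROUP BY (2 rows):
sales.yr | max_yr
50 | 50
90 | 90
After ORDER BY (2 rows):
sales.yr | max_yr
50 | 50
90 | 90

== RESULT ==
sales.yr | max_yr
50 | 50
90 | 90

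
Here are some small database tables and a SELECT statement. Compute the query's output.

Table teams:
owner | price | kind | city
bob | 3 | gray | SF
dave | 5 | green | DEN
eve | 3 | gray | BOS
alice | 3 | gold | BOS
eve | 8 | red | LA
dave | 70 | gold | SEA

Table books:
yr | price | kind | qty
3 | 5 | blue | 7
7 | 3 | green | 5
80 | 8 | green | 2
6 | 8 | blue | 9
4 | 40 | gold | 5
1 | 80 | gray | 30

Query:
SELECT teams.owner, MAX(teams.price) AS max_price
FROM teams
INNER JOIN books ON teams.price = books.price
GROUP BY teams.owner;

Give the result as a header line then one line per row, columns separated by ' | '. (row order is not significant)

== RESULT ==
teams.owner | max_price
bob | 3
dave | 5
eve | 8
alice | 3

Derivation:
After JOIN books (6 rows):
teams.owner | teams.price | teams.kind | teams.city | books.yr | books.price | books.kind | books.qty
bob | 3 | gray | SF | 7 | 3 | green | 5
dave | 5 | green | DEN | 3 | 5 | blue | 7
eve | 3 | gray | BOS | 7 | 3 | green | 5
alice | 3 | gold | BOS | 7 | 3 | green | 5
eve | 8 | red | LA | 80 | 8 | green | 2
eve | 8 | red | LA | 6 | 8 | blue | 9
After GROUP BY (4 rows):
teams.owner | max_price
bob | 3
dave | 5
eve | 8
alice | 3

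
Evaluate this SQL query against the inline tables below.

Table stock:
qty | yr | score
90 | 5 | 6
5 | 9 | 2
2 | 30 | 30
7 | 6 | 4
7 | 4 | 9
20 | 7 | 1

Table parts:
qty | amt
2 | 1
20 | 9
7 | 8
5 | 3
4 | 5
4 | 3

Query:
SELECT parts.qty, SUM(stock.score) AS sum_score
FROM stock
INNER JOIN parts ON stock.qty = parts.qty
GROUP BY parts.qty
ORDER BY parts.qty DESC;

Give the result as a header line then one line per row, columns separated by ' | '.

== RESULT ==
parts.qty | sum_score
20 | 1
7 | 13
5 | 2
2 | 30

Derivation:
After JOIN parts (5 rows):
stock.qty | stock.yr | stock.score | parts.qty | parts.amt
5 | 9 | 2 | 5 | 3
2 | 30 | 30 | 2 | 1
7 | 6 | 4 | 7 | 8
7 | 4 | 9 | 7 | 8
20 | 7 | 1 | 20 | 9
After GROUP BY (4 rows):
parts.qty | sum_score
5 | 2
2 | 30
7 | 13
20 | 1
After ORDER BY (4 rows):
parts.qty | sum_score
20 | 1
7 | 13
5 | 2
2 | 30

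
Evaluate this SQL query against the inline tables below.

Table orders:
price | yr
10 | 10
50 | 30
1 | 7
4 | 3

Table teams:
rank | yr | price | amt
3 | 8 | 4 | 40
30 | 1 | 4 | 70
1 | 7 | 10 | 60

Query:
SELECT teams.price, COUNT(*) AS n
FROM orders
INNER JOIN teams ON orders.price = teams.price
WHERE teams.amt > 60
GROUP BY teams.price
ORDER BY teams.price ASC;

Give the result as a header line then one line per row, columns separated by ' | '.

== RESULT ==
teams.price | n
4 | 1

Derivation:
After JOIN teams (3 rows):
orders.price | orders.yr | teams.rank | teams.yr | teams.price | teams.amt
10 | 10 | 1 | 7 | 10 | 60
4 | 3 | 3 | 8 | 4 | 40
4 | 3 | 30 | 1 | 4 | 70
After WHERE (1 rows):
orders.price | orders.yr | teams.rank | teams.yr | teams.price | teams.amt
4 | 3 | 30 | 1 | 4 | 70
After GROUP BY (1 rows):
teams.price | n
4 | 1
After ORDER BY (1 rows):
teams.price | n
4 | 1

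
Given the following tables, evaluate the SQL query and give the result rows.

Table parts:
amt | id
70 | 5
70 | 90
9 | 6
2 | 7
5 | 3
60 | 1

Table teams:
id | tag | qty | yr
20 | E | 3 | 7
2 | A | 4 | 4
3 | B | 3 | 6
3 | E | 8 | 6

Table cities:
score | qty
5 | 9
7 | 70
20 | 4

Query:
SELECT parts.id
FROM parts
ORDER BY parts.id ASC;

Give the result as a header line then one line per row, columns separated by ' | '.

== RESULT ==
parts.id
1
3
5
6
7
90

Derivation:
After SELECT (6 rows):
parts.id
5
90
6
7
3
1
After ORDER BY (6 rows):
parts.id
1
3
5
6
7
90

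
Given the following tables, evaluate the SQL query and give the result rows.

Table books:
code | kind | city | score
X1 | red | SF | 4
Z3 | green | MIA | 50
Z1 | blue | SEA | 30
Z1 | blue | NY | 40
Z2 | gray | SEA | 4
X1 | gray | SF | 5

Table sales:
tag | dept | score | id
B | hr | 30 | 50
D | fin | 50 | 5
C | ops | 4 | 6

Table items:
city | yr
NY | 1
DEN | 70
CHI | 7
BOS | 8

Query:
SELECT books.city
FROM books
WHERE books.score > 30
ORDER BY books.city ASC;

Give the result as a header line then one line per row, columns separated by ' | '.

After WHERE (2 rows):
books.code | books.kind | books.city | books.score
Z3 | green | MIA | 50
Z1 | blue | NY | 40
After SELECT (2 rows):
books.city
MIA
NY
After ORDER BY (2 rows):
books.city
MIA
NY

== RESULT ==
books.city
MIA
NY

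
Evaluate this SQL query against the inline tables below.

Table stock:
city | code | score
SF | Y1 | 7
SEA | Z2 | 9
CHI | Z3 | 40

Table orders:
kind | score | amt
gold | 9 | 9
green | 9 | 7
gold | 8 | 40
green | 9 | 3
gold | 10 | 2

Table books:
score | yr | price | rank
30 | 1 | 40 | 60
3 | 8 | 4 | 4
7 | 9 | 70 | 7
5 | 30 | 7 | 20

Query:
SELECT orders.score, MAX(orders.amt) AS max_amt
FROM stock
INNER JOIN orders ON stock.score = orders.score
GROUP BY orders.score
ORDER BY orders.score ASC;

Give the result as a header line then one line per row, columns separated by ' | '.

After JOIN orders (3 rows):
stock.city | stock.code | stock.score | orders.kind | orders.score | orders.amt
SEA | Z2 | 9 | gold | 9 | 9
SEA | Z2 | 9 | green | 9 | 7
SEA | Z2 | 9 | green | 9 | 3
After GROUP BY (1 rows):
orders.score | max_amt
9 | 9
After ORDER BY (1 rows):
orders.score | max_amt
9 | 9

== RESULT ==
orders.score | max_amt
9 | 9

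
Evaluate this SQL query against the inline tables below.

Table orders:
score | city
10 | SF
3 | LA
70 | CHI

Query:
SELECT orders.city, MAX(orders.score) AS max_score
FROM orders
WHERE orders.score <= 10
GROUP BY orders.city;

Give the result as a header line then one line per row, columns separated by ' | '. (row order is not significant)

After WHERE (2 rows):
orders.score | orders.city
10 | SF
3 | LA
After GROUP BY (2 rows):
orders.city | max_score
SF | 10
LA | 3

== RESULT ==
orders.city | max_score
SF | 10
LA | 3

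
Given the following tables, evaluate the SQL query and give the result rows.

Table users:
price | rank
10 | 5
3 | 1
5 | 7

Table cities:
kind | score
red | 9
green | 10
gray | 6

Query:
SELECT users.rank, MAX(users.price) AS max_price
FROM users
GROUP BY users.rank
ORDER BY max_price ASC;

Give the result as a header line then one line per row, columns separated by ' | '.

== RESULT ==
users.rank | max_price
1 | 3
7 | 5
5 | 10

Derivation:
After GROUP BY (3 rows):
users.rank | max_price
5 | 10
1 | 3
7 | 5
After ORDER BY (3 rows):
users.rank | max_price
1 | 3
7 | 5
5 | 10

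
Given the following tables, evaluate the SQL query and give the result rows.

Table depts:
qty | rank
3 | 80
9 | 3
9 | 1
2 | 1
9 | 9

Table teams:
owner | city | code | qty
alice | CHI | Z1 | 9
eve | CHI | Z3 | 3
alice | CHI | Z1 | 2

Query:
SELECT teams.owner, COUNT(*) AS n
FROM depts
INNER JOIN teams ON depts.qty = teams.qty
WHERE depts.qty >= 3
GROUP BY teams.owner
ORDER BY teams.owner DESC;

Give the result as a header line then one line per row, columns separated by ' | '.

== RESULT ==
teams.owner | n
eve | 1
alice | 3

Derivation:
After JOIN teams (5 rows):
depts.qty | depts.rank | teams.owner | teams.city | teams.code | teams.qty
3 | 80 | eve | CHI | Z3 | 3
9 | 3 | alice | CHI | Z1 | 9
9 | 1 | alice | CHI | Z1 | 9
2 | 1 | alice | CHI | Z1 | 2
9 | 9 | alice | CHI | Z1 | 9
After WHERE (4 rows):
depts.qty | depts.rank | teams.owner | teams.city | teams.code | teams.qty
3 | 80 | eve | CHI | Z3 | 3
9 | 3 | alice | CHI | Z1 | 9
9 | 1 | alice | CHI | Z1 | 9
9 | 9 | alice | CHI | Z1 | 9
After GROUP BY (2 rows):
teams.owner | n
eve | 1
alice | 3
After ORDER BY (2 rows):
teams.owner | n
eve | 1
alice | 3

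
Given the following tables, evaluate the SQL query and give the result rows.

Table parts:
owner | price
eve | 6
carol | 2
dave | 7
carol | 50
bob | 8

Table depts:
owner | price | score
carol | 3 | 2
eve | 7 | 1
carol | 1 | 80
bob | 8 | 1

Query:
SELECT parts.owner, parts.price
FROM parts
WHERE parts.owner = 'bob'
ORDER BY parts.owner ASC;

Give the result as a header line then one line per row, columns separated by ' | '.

== RESULT ==
parts.owner | parts.price
bob | 8

Derivation:
After WHERE (1 rows):
parts.owner | parts.price
bob | 8
After SELECT (1 rows):
parts.owner | parts.price
bob | 8
After ORDER BY (1 rows):
parts.owner | parts.price
bob | 8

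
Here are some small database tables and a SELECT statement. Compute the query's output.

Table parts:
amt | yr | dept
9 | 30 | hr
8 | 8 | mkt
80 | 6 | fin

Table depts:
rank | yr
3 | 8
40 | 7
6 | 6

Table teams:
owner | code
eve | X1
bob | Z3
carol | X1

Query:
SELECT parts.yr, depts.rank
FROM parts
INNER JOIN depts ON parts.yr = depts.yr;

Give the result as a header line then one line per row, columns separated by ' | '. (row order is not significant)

After JOIN depts (2 rows):
parts.amt | parts.yr | parts.dept | depts.rank | depts.yr
8 | 8 | mkt | 3 | 8
80 | 6 | fin | 6 | 6
After SELECT (2 rows):
parts.yr | depts.rank
8 | 3
6 | 6

== RESULT ==
parts.yr | depts.rank
8 | 3
6 | 6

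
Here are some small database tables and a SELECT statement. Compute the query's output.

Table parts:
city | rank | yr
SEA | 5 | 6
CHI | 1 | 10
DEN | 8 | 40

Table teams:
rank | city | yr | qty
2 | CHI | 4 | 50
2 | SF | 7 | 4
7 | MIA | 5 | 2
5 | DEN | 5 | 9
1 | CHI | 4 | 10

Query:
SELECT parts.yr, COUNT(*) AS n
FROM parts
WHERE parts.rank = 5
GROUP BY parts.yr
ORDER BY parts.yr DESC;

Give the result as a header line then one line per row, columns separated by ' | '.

After WHERE (1 rows):
parts.city | parts.rank | parts.yr
SEA | 5 | 6
After GROUP BY (1 rows):
parts.yr | n
6 | 1
After ORDER BY (1 rows):
parts.yr | n
6 | 1

== RESULT ==
parts.yr | n
6 | 1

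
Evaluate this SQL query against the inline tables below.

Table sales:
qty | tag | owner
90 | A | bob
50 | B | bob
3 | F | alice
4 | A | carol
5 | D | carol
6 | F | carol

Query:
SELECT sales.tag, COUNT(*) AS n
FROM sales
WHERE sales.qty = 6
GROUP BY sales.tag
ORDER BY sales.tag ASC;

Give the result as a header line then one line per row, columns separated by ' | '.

== RESULT ==
sales.tag | n
F | 1

Derivation:
After WHERE (1 rows):
sales.qty | sales.tag | sales.owner
6 | F | carol
After GROUP BY (1 rows):
sales.tag | n
F | 1
After ORDER BY (1 rows):
sales.tag | n
F | 1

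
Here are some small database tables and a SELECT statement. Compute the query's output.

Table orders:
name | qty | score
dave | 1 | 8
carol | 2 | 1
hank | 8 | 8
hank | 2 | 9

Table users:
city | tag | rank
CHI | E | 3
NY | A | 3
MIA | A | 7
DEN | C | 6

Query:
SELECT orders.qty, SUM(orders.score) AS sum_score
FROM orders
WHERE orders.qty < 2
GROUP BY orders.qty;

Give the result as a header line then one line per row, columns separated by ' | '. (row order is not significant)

== RESULT ==
orders.qty | sum_score
1 | 8

Derivation:
After WHERE (1 rows):
orders.name | orders.qty | orders.score
dave | 1 | 8
After GROUP BY (1 rows):
orders.qty | sum_score
1 | 8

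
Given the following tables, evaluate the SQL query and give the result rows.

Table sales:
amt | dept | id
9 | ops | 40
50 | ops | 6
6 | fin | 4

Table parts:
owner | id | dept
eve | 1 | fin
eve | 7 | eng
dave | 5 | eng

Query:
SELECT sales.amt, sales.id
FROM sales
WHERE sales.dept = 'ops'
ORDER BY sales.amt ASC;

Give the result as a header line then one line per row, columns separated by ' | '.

After WHERE (2 rows):
sales.amt | sales.dept | sales.id
9 | ops | 40
50 | ops | 6
After SELECT (2 rows):
sales.amt | sales.id
9 | 40
50 | 6
After ORDER BY (2 rows):
sales.amt | sales.id
9 | 40
50 | 6

== RESULT ==
sales.amt | sales.id
9 | 40
50 | 6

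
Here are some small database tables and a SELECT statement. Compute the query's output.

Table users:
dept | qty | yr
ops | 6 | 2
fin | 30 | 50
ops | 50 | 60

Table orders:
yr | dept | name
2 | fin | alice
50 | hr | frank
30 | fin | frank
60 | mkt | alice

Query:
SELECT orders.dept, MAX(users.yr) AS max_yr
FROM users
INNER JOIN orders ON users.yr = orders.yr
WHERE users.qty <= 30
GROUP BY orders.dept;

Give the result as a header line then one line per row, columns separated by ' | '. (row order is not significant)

After JOIN orders (3 rows):
users.dept | users.qty | users.yr | orders.yr | orders.dept | orders.name
ops | 6 | 2 | 2 | fin | alice
fin | 30 | 50 | 50 | hr | frank
ops | 50 | 60 | 60 | mkt | alice
After WHERE (2 rows):
users.dept | users.qty | users.yr | orders.yr | orders.dept | orders.name
ops | 6 | 2 | 2 | fin | alice
fin | 30 | 50 | 50 | hr | frank
After GROUP BY (2 rows):
orders.dept | max_yr
fin | 2
hr | 50

== RESULT ==
orders.dept | max_yr
fin | 2
hr | 50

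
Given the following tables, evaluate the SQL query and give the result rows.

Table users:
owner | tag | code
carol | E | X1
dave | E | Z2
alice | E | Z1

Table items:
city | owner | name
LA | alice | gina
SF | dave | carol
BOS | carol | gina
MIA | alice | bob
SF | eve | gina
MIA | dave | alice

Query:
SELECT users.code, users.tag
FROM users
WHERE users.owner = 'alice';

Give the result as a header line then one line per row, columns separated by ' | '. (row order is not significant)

== RESULT ==
users.code | users.tag
Z1 | E

Derivation:
After WHERE (1 rows):
users.owner | users.tag | users.code
alice | E | Z1
After SELECT (1 rows):
users.code | users.tag
Z1 | E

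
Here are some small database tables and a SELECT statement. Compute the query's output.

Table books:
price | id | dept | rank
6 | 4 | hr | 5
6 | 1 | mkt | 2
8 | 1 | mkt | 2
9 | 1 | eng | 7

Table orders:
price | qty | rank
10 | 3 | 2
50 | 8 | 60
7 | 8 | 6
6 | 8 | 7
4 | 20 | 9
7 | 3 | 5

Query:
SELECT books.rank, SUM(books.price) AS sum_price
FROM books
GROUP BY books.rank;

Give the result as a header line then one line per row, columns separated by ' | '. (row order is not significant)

After GROUP BY (3 rows):
books.rank | sum_price
5 | 6
2 | 14
7 | 9

== RESULT ==
books.rank | sum_price
5 | 6
2 | 14
7 | 9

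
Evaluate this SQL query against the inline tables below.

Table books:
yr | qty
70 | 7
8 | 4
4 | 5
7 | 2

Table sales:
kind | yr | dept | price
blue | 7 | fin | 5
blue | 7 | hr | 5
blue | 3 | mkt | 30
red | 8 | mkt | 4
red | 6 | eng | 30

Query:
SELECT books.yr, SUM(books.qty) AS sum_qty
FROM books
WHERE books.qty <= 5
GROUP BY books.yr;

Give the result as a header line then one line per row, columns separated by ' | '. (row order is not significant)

After WHERE (3 rows):
books.yr | books.qty
8 | 4
4 | 5
7 | 2
After GROUP BY (3 rows):
books.yr | sum_qty
8 | 4
4 | 5
7 | 2

== RESULT ==
books.yr | sum_qty
8 | 4
4 | 5
7 | 2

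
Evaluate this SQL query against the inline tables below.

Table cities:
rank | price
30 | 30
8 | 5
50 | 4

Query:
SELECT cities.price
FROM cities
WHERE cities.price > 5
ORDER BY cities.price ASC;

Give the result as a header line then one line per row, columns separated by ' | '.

== RESULT ==
cities.price
30

Derivation:
After WHERE (1 rows):
cities.rank | cities.price
30 | 30
After SELECT (1 rows):
cities.price
30
After ORDER BY (1 rows):
cities.price
30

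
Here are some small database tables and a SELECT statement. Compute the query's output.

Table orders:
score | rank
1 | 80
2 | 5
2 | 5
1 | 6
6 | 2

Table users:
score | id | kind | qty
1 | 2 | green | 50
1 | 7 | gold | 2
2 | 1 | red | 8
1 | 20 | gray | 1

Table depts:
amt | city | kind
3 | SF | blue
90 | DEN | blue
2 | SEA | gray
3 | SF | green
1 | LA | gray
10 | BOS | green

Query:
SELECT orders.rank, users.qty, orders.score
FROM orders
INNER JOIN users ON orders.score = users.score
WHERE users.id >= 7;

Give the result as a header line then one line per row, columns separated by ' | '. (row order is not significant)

After JOIN users (8 rows):
orders.score | orders.rank | users.score | users.id | users.kind | users.qty
1 | 80 | 1 | 2 | green | 50
1 | 80 | 1 | 7 | gold | 2
1 | 80 | 1 | 20 | gray | 1
2 | 5 | 2 | 1 | red | 8
2 | 5 | 2 | 1 | red | 8
1 | 6 | 1 | 2 | green | 50
1 | 6 | 1 | 7 | gold | 2
1 | 6 | 1 | 20 | gray | 1
After WHERE (4 rows):
orders.score | orders.rank | users.score | users.id | users.kind | users.qty
1 | 80 | 1 | 7 | gold | 2
1 | 80 | 1 | 20 | gray | 1
1 | 6 | 1 | 7 | gold | 2
1 | 6 | 1 | 20 | gray | 1
After SELECT (4 rows):
orders.rank | users.qty | orders.score
80 | 2 | 1
80 | 1 | 1
6 | 2 | 1
6 | 1 | 1

== RESULT ==
orders.rank | users.qty | orders.score
80 | 2 | 1
80 | 1 | 1
6 | 2 | 1
6 | 1 | 1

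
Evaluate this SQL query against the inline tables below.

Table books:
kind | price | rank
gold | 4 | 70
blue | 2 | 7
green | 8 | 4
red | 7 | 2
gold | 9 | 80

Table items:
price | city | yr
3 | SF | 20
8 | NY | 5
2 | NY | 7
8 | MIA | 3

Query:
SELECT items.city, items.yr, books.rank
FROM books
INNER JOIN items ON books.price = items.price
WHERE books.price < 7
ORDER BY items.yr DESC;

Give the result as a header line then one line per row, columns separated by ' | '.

== RESULT ==
items.city | items.yr | books.rank
NY | 7 | 7

Derivation:
After JOIN items (3 rows):
books.kind | books.price | books.rank | items.price | items.city | items.yr
blue | 2 | 7 | 2 | NY | 7
green | 8 | 4 | 8 | NY | 5
green | 8 | 4 | 8 | MIA | 3
After WHERE (1 rows):
books.kind | books.price | books.rank | items.price | items.city | items.yr
blue | 2 | 7 | 2 | NY | 7
After SELECT (1 rows):
items.city | items.yr | books.rank
NY | 7 | 7
After ORDER BY (1 rows):
items.city | items.yr | books.rank
NY | 7 | 7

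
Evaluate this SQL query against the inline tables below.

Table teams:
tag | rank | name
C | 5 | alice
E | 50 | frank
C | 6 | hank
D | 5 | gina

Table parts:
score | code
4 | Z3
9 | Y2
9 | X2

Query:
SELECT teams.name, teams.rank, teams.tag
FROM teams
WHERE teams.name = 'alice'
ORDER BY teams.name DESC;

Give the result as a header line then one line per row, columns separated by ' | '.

After WHERE (1 rows):
teams.tag | teams.rank | teams.name
C | 5 | alice
After SELECT (1 rows):
teams.name | teams.rank | teams.tag
alice | 5 | C
After ORDER BY (1 rows):
teams.name | teams.rank | teams.tag
alice | 5 | C

== RESULT ==
teams.name | teams.rank | teams.tag
alice | 5 | C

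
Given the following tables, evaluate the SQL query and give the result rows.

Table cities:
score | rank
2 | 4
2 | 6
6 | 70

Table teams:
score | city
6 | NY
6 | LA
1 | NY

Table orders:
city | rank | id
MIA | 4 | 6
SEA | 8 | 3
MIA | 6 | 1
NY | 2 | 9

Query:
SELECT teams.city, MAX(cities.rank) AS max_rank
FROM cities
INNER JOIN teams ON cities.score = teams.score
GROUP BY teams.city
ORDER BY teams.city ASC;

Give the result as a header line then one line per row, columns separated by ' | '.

== RESULT ==
teams.city | max_rank
LA | 70
NY | 70

Derivation:
After JOIN teams (2 rows):
cities.score | cities.rank | teams.score | teams.city
6 | 70 | 6 | NY
6 | 70 | 6 | LA
After GROUP BY (2 rows):
teams.city | max_rank
NY | 70
LA | 70
After ORDER BY (2 rows):
teams.city | max_rank
LA | 70
NY | 70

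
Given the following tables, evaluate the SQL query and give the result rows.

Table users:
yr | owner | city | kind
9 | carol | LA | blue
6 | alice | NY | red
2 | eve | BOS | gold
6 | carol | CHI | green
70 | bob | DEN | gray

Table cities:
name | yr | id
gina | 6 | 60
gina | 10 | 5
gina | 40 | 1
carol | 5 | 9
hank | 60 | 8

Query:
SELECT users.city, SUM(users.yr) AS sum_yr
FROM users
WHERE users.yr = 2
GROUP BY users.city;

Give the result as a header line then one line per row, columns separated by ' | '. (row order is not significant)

After WHERE (1 rows):
users.yr | users.owner | users.city | users.kind
2 | eve | BOS | gold
After GROUP BY (1 rows):
users.city | sum_yr
BOS | 2

== RESULT ==
users.city | sum_yr
BOS | 2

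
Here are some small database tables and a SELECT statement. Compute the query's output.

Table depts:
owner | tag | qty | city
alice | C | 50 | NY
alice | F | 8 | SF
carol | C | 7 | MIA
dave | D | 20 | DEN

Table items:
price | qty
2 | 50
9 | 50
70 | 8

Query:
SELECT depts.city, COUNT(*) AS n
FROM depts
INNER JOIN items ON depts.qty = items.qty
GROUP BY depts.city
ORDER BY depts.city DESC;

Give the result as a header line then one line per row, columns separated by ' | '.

After JOIN items (3 rows):
depts.owner | depts.tag | depts.qty | depts.city | items.price | items.qty
alice | C | 50 | NY | 2 | 50
alice | C | 50 | NY | 9 | 50
alice | F | 8 | SF | 70 | 8
After GROUP BY (2 rows):
depts.city | n
NY | 2
SF | 1
After ORDER BY (2 rows):
depts.city | n
SF | 1
NY | 2

== RESULT ==
depts.city | n
SF | 1
NY | 2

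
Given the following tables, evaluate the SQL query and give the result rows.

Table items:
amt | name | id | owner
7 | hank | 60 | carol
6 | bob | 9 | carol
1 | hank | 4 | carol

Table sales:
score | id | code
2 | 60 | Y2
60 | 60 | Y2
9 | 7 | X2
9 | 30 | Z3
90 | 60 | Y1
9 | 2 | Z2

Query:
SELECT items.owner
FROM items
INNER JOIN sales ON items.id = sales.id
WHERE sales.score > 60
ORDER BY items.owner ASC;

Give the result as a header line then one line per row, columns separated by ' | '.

== RESULT ==
items.owner
carol

Derivation:
After JOIN sales (3 rows):
items.amt | items.name | items.id | items.owner | sales.score | sales.id | sales.code
7 | hank | 60 | carol | 2 | 60 | Y2
7 | hank | 60 | carol | 60 | 60 | Y2
7 | hank | 60 | carol | 90 | 60 | Y1
After WHERE (1 rows):
items.amt | items.name | items.id | items.owner | sales.score | sales.id | sales.code
7 | hank | 60 | carol | 90 | 60 | Y1
After SELECT (1 rows):
items.owner
carol
After ORDER BY (1 rows):
items.owner
carol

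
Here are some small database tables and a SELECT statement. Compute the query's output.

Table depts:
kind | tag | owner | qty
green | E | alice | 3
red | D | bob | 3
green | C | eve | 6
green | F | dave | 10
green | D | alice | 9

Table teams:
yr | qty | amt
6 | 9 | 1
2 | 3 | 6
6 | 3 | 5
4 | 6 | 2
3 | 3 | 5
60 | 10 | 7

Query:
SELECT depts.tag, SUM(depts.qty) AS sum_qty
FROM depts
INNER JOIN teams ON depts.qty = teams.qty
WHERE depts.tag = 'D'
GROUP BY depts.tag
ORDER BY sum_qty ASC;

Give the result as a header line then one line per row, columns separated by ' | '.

== RESULT ==
depts.tag | sum_qty
D | 18

Derivation:
After JOIN teams (9 rows):
depts.kind | depts.tag | depts.owner | depts.qty | teams.yr | teams.qty | teams.amt
green | E | alice | 3 | 2 | 3 | 6
green | E | alice | 3 | 6 | 3 | 5
green | E | alice | 3 | 3 | 3 | 5
red | D | bob | 3 | 2 | 3 | 6
red | D | bob | 3 | 6 | 3 | 5
red | D | bob | 3 | 3 | 3 | 5
green | C | eve | 6 | 4 | 6 | 2
green | F | dave | 10 | 60 | 10 | 7
green | D | alice | 9 | 6 | 9 | 1
After WHERE (4 rows):
depts.kind | depts.tag | depts.owner | depts.qty | teams.yr | teams.qty | teams.amt
red | D | bob | 3 | 2 | 3 | 6
red | D | bob | 3 | 6 | 3 | 5
red | D | bob | 3 | 3 | 3 | 5
green | D | alice | 9 | 6 | 9 | 1
After GROUP BY (1 rows):
depts.tag | sum_qty
D | 18
After ORDER BY (1 rows):
depts.tag | sum_qty
D | 18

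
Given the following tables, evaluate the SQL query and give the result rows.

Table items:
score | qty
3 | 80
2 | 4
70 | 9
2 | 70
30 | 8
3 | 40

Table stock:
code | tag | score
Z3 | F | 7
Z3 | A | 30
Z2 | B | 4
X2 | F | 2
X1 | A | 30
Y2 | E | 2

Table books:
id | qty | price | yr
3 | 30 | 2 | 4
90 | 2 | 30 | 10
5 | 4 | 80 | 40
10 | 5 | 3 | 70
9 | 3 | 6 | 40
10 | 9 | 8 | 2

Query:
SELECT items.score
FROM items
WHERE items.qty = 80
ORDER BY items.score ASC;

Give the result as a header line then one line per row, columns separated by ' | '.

== RESULT ==
items.score
3

Derivation:
After WHERE (1 rows):
items.score | items.qty
3 | 80
After SELECT (1 rows):
items.score
3
After ORDER BY (1 rows):
items.score
3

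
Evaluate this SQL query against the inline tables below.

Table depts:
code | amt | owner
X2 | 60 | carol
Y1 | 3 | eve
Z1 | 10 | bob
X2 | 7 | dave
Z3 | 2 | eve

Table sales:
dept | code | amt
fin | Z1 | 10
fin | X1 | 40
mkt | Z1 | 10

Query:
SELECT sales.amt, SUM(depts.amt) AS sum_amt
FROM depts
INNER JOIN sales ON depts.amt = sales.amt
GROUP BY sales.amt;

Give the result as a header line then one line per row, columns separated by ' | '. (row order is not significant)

== RESULT ==
sales.amt | sum_amt
10 | 20

Derivation:
After JOIN sales (2 rows):
depts.code | depts.amt | depts.owner | sales.dept | sales.code | sales.amt
Z1 | 10 | bob | fin | Z1 | 10
Z1 | 10 | bob | mkt | Z1 | 10
After GROUP BY (1 rows):
sales.amt | sum_amt
10 | 20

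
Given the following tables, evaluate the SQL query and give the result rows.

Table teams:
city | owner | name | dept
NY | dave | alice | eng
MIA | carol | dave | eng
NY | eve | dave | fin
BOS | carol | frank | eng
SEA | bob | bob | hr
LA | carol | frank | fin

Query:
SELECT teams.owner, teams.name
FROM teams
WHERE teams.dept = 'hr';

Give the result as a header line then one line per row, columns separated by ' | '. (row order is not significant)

After WHERE (1 rows):
teams.city | teams.owner | teams.name | teams.dept
SEA | bob | bob | hr
After SELECT (1 rows):
teams.owner | teams.name
bob | bob

== RESULT ==
teams.owner | teams.name
bob | bob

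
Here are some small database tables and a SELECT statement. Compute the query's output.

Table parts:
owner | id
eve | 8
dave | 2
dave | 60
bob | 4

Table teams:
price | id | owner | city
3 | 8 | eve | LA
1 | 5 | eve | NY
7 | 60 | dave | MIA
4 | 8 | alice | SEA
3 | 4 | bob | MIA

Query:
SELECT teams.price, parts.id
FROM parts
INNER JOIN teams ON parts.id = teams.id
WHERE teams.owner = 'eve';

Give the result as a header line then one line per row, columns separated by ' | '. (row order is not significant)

== RESULT ==
teams.price | parts.id
3 | 8

Derivation:
After JOIN teams (4 rows):
parts.owner | parts.id | teams.price | teams.id | teams.owner | teams.city
eve | 8 | 3 | 8 | eve | LA
eve | 8 | 4 | 8 | alice | SEA
dave | 60 | 7 | 60 | dave | MIA
bob | 4 | 3 | 4 | bob | MIA
After WHERE (1 rows):
parts.owner | parts.id | teams.price | teams.id | teams.owner | teams.city
eve | 8 | 3 | 8 | eve | LA
After SELECT (1 rows):
teams.price | parts.id
3 | 8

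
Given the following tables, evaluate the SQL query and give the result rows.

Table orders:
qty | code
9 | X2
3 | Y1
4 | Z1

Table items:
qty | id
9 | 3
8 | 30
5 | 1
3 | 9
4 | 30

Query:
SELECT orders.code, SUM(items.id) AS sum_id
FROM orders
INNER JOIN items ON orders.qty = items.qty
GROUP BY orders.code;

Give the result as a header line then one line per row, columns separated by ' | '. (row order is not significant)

After JOIN items (3 rows):
orders.qty | orders.code | items.qty | items.id
9 | X2 | 9 | 3
3 | Y1 | 3 | 9
4 | Z1 | 4 | 30
After GROUP BY (3 rows):
orders.code | sum_id
X2 | 3
Y1 | 9
Z1 | 30

== RESULT ==
orders.code | sum_id
X2 | 3
Y1 | 9
Z1 | 30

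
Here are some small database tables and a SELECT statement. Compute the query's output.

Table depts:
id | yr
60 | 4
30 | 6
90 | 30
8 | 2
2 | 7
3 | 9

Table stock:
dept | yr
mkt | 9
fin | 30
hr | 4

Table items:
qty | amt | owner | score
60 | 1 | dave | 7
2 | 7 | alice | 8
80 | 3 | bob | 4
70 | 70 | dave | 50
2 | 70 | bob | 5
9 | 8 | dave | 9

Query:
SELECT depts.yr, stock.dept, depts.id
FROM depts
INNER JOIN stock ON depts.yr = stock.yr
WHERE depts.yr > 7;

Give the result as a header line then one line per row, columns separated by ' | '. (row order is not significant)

== RESULT ==
depts.yr | stock.dept | depts.id
30 | fin | 90
9 | mkt | 3

Derivation:
After JOIN stock (3 rows):
depts.id | depts.yr | stock.dept | stock.yr
60 | 4 | hr | 4
90 | 30 | fin | 30
3 | 9 | mkt | 9
After WHERE (2 rows):
depts.id | depts.yr | stock.dept | stock.yr
90 | 30 | fin | 30
3 | 9 | mkt | 9
After SELECT (2 rows):
depts.yr | stock.dept | depts.id
30 | fin | 90
9 | mkt | 3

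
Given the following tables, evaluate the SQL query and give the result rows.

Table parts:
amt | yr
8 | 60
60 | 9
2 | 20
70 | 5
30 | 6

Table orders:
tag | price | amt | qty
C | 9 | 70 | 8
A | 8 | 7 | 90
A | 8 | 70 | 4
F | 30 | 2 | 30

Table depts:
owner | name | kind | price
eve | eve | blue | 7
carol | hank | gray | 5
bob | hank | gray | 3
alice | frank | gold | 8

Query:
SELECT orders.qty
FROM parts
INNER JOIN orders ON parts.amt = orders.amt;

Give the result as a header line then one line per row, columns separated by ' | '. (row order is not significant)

After JOIN orders (3 rows):
parts.amt | parts.yr | orders.tag | orders.price | orders.amt | orders.qty
2 | 20 | F | 30 | 2 | 30
70 | 5 | C | 9 | 70 | 8
70 | 5 | A | 8 | 70 | 4
After SELECT (3 rows):
orders.qty
30
8
4

== RESULT ==
orders.qty
30
8
4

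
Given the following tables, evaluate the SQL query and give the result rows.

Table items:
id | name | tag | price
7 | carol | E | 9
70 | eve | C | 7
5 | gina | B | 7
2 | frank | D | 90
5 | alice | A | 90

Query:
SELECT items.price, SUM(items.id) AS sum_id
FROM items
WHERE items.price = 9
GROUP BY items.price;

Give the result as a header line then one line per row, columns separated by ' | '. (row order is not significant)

== RESULT ==
items.price | sum_id
9 | 7

Derivation:
After WHERE (1 rows):
items.id | items.name | items.tag | items.price
7 | carol | E | 9
After GROUP BY (1 rows):
items.price | sum_id
9 | 7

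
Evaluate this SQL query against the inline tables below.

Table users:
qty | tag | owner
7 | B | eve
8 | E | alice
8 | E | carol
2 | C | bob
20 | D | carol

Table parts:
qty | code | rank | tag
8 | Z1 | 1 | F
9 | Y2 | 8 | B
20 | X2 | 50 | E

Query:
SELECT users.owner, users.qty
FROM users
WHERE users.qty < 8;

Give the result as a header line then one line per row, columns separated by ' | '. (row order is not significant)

== RESULT ==
users.owner | users.qty
eve | 7
bob | 2

Derivation:
After WHERE (2 rows):
users.qty | users.tag | users.owner
7 | B | eve
2 | C | bob
After SELECT (2 rows):
users.owner | users.qty
eve | 7
bob | 2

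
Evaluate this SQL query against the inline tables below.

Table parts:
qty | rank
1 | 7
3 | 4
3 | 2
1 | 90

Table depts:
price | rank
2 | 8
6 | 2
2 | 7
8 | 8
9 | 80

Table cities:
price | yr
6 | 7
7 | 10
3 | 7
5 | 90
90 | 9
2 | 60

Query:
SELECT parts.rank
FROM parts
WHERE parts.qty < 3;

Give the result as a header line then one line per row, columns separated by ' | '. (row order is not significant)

== RESULT ==
parts.rank
7
90

Derivation:
After WHERE (2 rows):
parts.qty | parts.rank
1 | 7
1 | 90
After SELECT (2 rows):
parts.rank
7
90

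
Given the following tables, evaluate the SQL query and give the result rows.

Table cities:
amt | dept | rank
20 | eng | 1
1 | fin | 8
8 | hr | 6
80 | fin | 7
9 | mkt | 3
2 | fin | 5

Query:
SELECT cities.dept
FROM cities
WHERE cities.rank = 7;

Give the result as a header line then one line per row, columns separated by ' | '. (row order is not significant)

== RESULT ==
cities.dept
fin

Derivation:
After WHERE (1 rows):
cities.amt | cities.dept | cities.rank
80 | fin | 7
After SELECT (1 rows):
cities.dept
fin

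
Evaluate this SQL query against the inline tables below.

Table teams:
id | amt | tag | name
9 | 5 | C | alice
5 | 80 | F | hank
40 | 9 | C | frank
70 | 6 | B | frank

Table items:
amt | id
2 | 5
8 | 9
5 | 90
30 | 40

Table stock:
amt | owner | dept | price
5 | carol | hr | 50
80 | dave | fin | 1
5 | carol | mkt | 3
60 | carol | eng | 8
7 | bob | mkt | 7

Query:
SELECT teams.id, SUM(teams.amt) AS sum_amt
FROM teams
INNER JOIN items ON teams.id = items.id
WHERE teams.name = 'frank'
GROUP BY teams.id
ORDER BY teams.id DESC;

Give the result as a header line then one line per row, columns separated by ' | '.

After JOIN items (3 rows):
teams.id | teams.amt | teams.tag | teams.name | items.amt | items.id
9 | 5 | C | alice | 8 | 9
5 | 80 | F | hank | 2 | 5
40 | 9 | C | frank | 30 | 40
After WHERE (1 rows):
teams.id | teams.amt | teams.tag | teams.name | items.amt | items.id
40 | 9 | C | frank | 30 | 40
After GROUP BY (1 rows):
teams.id | sum_amt
40 | 9
After ORDER BY (1 rows):
teams.id | sum_amt
40 | 9

== RESULT ==
teams.id | sum_amt
40 | 9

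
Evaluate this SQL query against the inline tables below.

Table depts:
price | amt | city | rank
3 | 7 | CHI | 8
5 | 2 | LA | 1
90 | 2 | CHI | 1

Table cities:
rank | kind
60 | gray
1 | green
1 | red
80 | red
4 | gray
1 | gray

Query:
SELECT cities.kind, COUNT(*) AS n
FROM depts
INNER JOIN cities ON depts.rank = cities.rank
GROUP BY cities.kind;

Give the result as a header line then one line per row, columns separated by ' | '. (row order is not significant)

== RESULT ==
cities.kind | n
green | 2
red | 2
gray | 2

Derivation:
After JOIN cities (6 rows):
depts.price | depts.amt | depts.city | depts.rank | cities.rank | cities.kind
5 | 2 | LA | 1 | 1 | green
5 | 2 | LA | 1 | 1 | red
5 | 2 | LA | 1 | 1 | gray
90 | 2 | CHI | 1 | 1 | green
90 | 2 | CHI | 1 | 1 | red
90 | 2 | CHI | 1 | 1 | gray
After GROUP BY (3 rows):
cities.kind | n
green | 2
red | 2
gray | 2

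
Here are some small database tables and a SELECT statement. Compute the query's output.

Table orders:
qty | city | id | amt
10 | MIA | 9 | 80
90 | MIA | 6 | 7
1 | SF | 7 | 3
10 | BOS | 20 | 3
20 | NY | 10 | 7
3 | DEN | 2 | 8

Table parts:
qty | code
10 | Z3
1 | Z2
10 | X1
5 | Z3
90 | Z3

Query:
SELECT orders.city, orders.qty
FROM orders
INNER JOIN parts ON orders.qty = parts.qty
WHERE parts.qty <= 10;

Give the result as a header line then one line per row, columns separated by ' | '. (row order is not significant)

== RESULT ==
orders.city | orders.qty
MIA | 10
MIA | 10
SF | 1
BOS | 10
BOS | 10

Derivation:
After JOIN parts (6 rows):
orders.qty | orders.city | orders.id | orders.amt | parts.qty | parts.code
10 | MIA | 9 | 80 | 10 | Z3
10 | MIA | 9 | 80 | 10 | X1
90 | MIA | 6 | 7 | 90 | Z3
1 | SF | 7 | 3 | 1 | Z2
10 | BOS | 20 | 3 | 10 | Z3
10 | BOS | 20 | 3 | 10 | X1
After WHERE (5 rows):
orders.qty | orders.city | orders.id | orders.amt | parts.qty | parts.code
10 | MIA | 9 | 80 | 10 | Z3
10 | MIA | 9 | 80 | 10 | X1
1 | SF | 7 | 3 | 1 | Z2
10 | BOS | 20 | 3 | 10 | Z3
10 | BOS | 20 | 3 | 10 | X1
After SELECT (5 rows):
orders.city | orders.qty
MIA | 10
MIA | 10
SF | 1
BOS | 10
BOS | 10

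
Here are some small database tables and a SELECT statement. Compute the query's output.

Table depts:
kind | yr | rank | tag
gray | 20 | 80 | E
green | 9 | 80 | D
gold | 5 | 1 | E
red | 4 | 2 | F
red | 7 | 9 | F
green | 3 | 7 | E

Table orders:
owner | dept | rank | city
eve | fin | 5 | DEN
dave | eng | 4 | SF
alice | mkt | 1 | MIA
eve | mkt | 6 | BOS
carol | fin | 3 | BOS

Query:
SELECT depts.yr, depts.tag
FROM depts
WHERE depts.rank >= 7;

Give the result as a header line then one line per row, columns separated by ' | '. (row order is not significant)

After WHERE (4 rows):
depts.kind | depts.yr | depts.rank | depts.tag
gray | 20 | 80 | E
green | 9 | 80 | D
red | 7 | 9 | F
green | 3 | 7 | E
After SELECT (4 rows):
depts.yr | depts.tag
20 | E
9 | D
7 | F
3 | E

== RESULT ==
depts.yr | depts.tag
20 | E
9 | D
7 | F
3 | E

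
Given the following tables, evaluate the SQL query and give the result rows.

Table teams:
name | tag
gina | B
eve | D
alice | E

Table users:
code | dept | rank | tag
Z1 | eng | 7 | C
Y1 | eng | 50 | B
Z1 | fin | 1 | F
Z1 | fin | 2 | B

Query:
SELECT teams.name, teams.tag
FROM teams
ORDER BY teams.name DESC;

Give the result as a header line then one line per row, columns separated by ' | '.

== RESULT ==
teams.name | teams.tag
gina | B
eve | D
alice | E

Derivation:
After SELECT (3 rows):
teams.name | teams.tag
gina | B
eve | D
alice | E
After ORDER BY (3 rows):
teams.name | teams.tag
gina | B
eve | D
alice | E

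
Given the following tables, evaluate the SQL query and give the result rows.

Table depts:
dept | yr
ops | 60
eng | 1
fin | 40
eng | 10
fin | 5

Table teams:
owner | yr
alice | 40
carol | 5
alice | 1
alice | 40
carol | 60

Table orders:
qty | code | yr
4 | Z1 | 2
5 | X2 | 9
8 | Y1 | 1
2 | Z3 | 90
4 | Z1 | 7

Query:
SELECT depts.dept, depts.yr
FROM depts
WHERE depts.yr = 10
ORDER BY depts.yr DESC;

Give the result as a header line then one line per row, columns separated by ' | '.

After WHERE (1 rows):
depts.dept | depts.yr
eng | 10
After SELECT (1 rows):
depts.dept | depts.yr
eng | 10
After ORDER BY (1 rows):
depts.dept | depts.yr
eng | 10

== RESULT ==
depts.dept | depts.yr
eng | 10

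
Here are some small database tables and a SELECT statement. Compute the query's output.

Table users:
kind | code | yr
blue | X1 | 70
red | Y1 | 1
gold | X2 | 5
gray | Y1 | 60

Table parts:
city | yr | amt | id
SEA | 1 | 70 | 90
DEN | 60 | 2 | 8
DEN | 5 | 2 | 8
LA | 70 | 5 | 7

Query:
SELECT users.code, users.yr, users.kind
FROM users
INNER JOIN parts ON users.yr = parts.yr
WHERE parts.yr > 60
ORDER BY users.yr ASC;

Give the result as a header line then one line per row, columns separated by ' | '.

== RESULT ==
users.code | users.yr | users.kind
X1 | 70 | blue

Derivation:
After JOIN parts (4 rows):
users.kind | users.code | users.yr | parts.city | parts.yr | parts.amt | parts.id
blue | X1 | 70 | LA | 70 | 5 | 7
red | Y1 | 1 | SEA | 1 | 70 | 90
gold | X2 | 5 | DEN | 5 | 2 | 8
gray | Y1 | 60 | DEN | 60 | 2 | 8
After WHERE (1 rows):
users.kind | users.code | users.yr | parts.city | parts.yr | parts.amt | parts.id
blue | X1 | 70 | LA | 70 | 5 | 7
After SELECT (1 rows):
users.code | users.yr | users.kind
X1 | 70 | blue
After ORDER BY (1 rows):
users.code | users.yr | users.kind
X1 | 70 | blue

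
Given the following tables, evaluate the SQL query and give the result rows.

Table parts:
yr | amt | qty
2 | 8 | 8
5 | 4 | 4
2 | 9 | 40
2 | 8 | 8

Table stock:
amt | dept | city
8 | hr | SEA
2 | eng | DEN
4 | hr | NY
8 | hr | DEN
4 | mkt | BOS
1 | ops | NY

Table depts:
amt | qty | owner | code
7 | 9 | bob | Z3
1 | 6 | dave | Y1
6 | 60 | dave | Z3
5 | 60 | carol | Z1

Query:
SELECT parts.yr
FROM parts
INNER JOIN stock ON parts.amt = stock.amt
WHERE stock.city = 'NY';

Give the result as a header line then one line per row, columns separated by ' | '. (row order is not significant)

After JOIN stock (6 rows):
parts.yr | parts.amt | parts.qty | stock.amt | stock.dept | stock.city
2 | 8 | 8 | 8 | hr | SEA
2 | 8 | 8 | 8 | hr | DEN
5 | 4 | 4 | 4 | hr | NY
5 | 4 | 4 | 4 | mkt | BOS
2 | 8 | 8 | 8 | hr | SEA
2 | 8 | 8 | 8 | hr | DEN
After WHERE (1 rows):
parts.yr | parts.amt | parts.qty | stock.amt | stock.dept | stock.city
5 | 4 | 4 | 4 | hr | NY
After SELECT (1 rows):
parts.yr
5

== RESULT ==
parts.yr
5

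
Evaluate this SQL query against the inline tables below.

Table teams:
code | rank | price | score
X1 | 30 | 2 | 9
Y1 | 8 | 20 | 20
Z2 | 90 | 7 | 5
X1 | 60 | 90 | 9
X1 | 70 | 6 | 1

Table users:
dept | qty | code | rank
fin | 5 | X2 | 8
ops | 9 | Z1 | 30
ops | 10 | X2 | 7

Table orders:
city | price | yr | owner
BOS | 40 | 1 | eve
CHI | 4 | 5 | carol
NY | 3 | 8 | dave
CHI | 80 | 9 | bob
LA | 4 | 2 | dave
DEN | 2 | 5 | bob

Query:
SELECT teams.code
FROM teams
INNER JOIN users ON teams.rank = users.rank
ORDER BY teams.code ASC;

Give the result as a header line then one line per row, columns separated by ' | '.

== RESULT ==
teams.code
X1
Y1

Derivation:
After JOIN users (2 rows):
teams.code | teams.rank | teams.price | teams.score | users.dept | users.qty | users.code | users.rank
X1 | 30 | 2 | 9 | ops | 9 | Z1 | 30
Y1 | 8 | 20 | 20 | fin | 5 | X2 | 8
After SELECT (2 rows):
teams.code
X1
Y1
After ORDER BY (2 rows):
teams.code
X1
Y1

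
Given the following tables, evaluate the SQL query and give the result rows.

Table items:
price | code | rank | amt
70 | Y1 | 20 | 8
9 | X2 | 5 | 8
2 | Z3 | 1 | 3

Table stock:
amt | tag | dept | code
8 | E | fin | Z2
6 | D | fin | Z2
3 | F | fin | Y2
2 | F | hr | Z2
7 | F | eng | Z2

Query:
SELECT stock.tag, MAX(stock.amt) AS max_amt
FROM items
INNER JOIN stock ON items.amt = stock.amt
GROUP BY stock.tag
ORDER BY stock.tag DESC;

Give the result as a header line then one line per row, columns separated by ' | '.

After JOIN stock (3 rows):
items.price | items.code | items.rank | items.amt | stock.amt | stock.tag | stock.dept | stock.code
70 | Y1 | 20 | 8 | 8 | E | fin | Z2
9 | X2 | 5 | 8 | 8 | E | fin | Z2
2 | Z3 | 1 | 3 | 3 | F | fin | Y2
After GROUP BY (2 rows):
stock.tag | max_amt
E | 8
F | 3
After ORDER BY (2 rows):
stock.tag | max_amt
F | 3
E | 8

== RESULT ==
stock.tag | max_amt
F | 3
E | 8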